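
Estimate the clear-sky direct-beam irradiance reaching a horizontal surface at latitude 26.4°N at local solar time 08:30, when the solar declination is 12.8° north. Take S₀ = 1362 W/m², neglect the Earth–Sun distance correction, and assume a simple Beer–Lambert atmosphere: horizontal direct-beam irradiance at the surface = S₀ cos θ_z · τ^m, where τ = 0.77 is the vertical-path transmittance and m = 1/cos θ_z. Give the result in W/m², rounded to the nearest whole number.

567 W/m²

Hour angle H = 15° × (8.5 − 12) = -52.50°.
With φ = 26.4°, δ = 12.8°, H = -52.50°: sin φ sin δ = 0.0985, cos φ cos δ cos H = 0.5317, so cos θ_z = 0.6302.
Air mass m = 1/cos θ_z = 1/0.6302 = 1.587; τ^m = 0.77^1.587 = 0.6605.
Surface direct beam = 1362 × 0.6302 × 0.6605 = 566.93 W/m².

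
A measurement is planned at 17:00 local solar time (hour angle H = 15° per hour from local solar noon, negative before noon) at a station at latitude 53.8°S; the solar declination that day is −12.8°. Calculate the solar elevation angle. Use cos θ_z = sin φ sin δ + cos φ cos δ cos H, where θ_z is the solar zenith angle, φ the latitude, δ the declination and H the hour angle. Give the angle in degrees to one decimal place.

Hour angle H = 15° × (17 − 12) = 75.00°.
cos θ_z = sin φ sin δ + cos φ cos δ cos H = (-0.8070)(-0.2215) + (0.5906)(0.9751)(0.2588) = 0.3278.
θ_z = arccos(0.3278) = 70.86°, so the elevation is 90° − 70.86° = 19.14°.

19.1°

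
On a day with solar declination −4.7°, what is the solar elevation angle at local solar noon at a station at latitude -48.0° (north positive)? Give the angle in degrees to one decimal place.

46.7°

At local solar noon the hour angle is zero, so the elevation is 90° − |φ − δ| = 90° − |-48.0° − (-4.7°)| = 90° − 43.3° = 46.7°.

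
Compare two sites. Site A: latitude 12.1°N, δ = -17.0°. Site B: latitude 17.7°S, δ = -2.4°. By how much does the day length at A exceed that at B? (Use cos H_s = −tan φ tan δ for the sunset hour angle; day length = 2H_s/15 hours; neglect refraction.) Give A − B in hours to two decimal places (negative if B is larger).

-0.60 h

A: H_s = arccos(−tan 12.1° · tan -17.0°) = 86.24°, so 2H_s/15 = 11.4987 h.
B: H_s = arccos(−tan -17.7° · tan -2.4°) = 90.77°, so 2H_s/15 = 12.1027 h.
A − B = 11.4987 − 12.1027 = -0.6040 h.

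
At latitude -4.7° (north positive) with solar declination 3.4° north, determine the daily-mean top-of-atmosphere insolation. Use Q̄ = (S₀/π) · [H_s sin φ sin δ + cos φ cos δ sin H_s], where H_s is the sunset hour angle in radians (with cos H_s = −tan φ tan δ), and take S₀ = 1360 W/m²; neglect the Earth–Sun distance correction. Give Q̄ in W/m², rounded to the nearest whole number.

427 W/m²

cos H_s = −tan(-4.7°) · tan(3.4°) = 0.0049, so H_s = arccos(0.0049) = 89.72°. In radians, H_s = 1.5659.
H_s sin φ sin δ = 1.5659 × -0.0819 × 0.0593 = -0.0076.
cos φ cos δ sin H_s = 0.9966 × 0.9982 × 1.0000 = 0.9948.
Q̄ = (1360/π) × (-0.0076 + 0.9948) = 432.90 × 0.9872 = 427.36 W/m².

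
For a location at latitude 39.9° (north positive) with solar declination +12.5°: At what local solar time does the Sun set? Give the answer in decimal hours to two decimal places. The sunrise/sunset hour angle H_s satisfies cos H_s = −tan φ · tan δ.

−tan φ tan δ = −(0.8361)(0.2217) = -0.1854; H_s = arccos(-0.1854) = 100.68°.
Sunset is at 12 + H_s/15 = 12 + 6.712 = 18.712 h local solar time.

18.71 h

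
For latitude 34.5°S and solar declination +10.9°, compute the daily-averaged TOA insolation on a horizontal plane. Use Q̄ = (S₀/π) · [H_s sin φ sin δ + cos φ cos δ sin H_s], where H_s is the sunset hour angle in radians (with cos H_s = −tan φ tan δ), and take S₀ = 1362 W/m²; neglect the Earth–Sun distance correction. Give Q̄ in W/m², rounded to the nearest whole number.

281 W/m²

−tan φ tan δ = −(-0.6873)(0.1926) = 0.1324; H_s = arccos(0.1324) = 82.39°. In radians, H_s = 1.4380.
H_s sin φ sin δ = 1.4380 × -0.5664 × 0.1891 = -0.1540.
cos φ cos δ sin H_s = 0.8241 × 0.9820 × 0.9912 = 0.8021.
Q̄ = (1362/π) × (-0.1540 + 0.8021) = 433.54 × 0.6481 = 280.98 W/m².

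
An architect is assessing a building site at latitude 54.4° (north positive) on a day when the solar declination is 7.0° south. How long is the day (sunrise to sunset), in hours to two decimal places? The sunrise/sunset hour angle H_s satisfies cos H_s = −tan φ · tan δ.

10.68 hours

cos H_s = −tan(54.4°) · tan(-7.0°) = 0.1715, so H_s = arccos(0.1715) = 80.12°.
Day length = 2 H_s / 15° h⁻¹ = 160.24° / 15 = 10.683 h.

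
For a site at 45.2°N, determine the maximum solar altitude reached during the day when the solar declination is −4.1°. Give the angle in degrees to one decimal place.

40.7°

At local solar noon the hour angle is zero, so the elevation is 90° − |φ − δ| = 90° − |45.2° − (-4.1°)| = 90° − 49.3° = 40.7°.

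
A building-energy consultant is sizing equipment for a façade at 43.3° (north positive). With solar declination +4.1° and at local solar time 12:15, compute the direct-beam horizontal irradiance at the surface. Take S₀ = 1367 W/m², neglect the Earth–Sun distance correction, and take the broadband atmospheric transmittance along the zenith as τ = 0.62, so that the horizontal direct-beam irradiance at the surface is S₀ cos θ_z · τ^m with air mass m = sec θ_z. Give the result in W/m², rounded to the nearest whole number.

Hour angle H = 15° × (12.25 − 12) = 3.75°.
With φ = 43.3°, δ = 4.1°, H = 3.75°: sin φ sin δ = 0.0490, cos φ cos δ cos H = 0.7244, so cos θ_z = 0.7734.
Air mass m = 1/cos θ_z = 1/0.7734 = 1.293; τ^m = 0.62^1.293 = 0.5390.
Surface direct beam = 1367 × 0.7734 × 0.5390 = 569.85 W/m².

570 W/m²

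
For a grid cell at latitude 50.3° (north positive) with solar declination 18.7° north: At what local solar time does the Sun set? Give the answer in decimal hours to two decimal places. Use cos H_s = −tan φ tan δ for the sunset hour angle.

19.60 h

−tan φ tan δ = −(1.2045)(0.3385) = -0.4077; H_s = arccos(-0.4077) = 114.06°.
Sunset is at 12 + H_s/15 = 12 + 7.604 = 19.604 h local solar time.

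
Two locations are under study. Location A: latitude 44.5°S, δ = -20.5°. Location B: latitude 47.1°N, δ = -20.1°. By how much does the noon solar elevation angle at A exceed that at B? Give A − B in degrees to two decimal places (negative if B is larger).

+43.20°

A: 90° − |-44.5 − (-20.5)| = 66.00°.
B: 90° − |47.1 − (-20.1)| = 22.80°.
A − B = 66.00 − 22.80 = 43.20°.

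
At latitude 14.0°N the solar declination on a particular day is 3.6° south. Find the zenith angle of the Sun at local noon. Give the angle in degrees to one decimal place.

At local solar noon the hour angle is zero, so the zenith angle is |φ − δ| = |14.0° − (-3.6°)| = 17.6°.

17.6°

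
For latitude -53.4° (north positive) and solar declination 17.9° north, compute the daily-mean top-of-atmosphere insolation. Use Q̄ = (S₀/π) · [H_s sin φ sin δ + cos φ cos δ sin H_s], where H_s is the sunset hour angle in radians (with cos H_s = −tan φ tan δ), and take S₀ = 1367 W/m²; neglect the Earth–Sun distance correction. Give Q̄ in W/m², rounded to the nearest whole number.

102 W/m²

The sunset hour angle satisfies cos H_s = −tan φ tan δ = 0.4349, giving H_s = 64.22°. In radians, H_s = 1.1209.
H_s sin φ sin δ = 1.1209 × -0.8028 × 0.3074 = -0.2766.
cos φ cos δ sin H_s = 0.5962 × 0.9516 × 0.9005 = 0.5109.
Q̄ = (1367/π) × (-0.2766 + 0.5109) = 435.13 × 0.2343 = 101.95 W/m².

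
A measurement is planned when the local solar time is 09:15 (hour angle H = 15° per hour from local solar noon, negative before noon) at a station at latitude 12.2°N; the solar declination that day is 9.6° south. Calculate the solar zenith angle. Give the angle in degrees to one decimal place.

46.4°

Hour angle H = 15° × (9.25 − 12) = -41.25°.
With φ = 12.2°, δ = -9.6°, H = -41.25°: sin φ sin δ = -0.0352, cos φ cos δ cos H = 0.7246, so cos θ_z = 0.6894.
θ_z = arccos(0.6894) = 46.42°.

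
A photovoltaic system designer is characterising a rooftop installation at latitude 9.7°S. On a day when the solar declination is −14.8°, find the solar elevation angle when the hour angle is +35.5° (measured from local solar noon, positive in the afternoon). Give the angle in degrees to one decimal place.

55.0°

With φ = -9.7°, δ = -14.8°, H = 35.50°: sin φ sin δ = 0.0430, cos φ cos δ cos H = 0.7759, so cos θ_z = 0.8189.
θ_z = arccos(0.8189) = 35.03°, so the elevation is 90° − 35.03° = 54.97°.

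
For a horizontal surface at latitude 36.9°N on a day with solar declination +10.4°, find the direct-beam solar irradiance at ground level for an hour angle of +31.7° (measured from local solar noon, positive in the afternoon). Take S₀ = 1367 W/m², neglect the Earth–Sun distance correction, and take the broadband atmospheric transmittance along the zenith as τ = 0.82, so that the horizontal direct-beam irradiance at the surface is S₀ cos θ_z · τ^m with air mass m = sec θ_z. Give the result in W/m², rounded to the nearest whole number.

With φ = 36.9°, δ = 10.4°, H = 31.70°: sin φ sin δ = 0.1084, cos φ cos δ cos H = 0.6692, so cos θ_z = 0.7776.
Air mass m = 1/cos θ_z = 1/0.7776 = 1.286; τ^m = 0.82^1.286 = 0.7748.
Surface direct beam = 1367 × 0.7776 × 0.7748 = 823.60 W/m².

824 W/m²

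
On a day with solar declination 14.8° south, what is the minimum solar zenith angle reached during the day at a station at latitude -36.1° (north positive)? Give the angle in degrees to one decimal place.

21.3°

At local solar noon the hour angle is zero, so the zenith angle is |φ − δ| = |-36.1° − (-14.8°)| = 21.3°.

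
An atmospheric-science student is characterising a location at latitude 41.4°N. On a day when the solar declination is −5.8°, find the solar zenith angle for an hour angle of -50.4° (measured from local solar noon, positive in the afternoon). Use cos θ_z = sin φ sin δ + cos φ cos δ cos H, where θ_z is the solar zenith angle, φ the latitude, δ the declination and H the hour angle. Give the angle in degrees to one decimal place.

cos θ_z = sin φ sin δ + cos φ cos δ cos H = (0.6613)(-0.1011) + (0.7501)(0.9949)(0.6374) = 0.4088.
θ_z = arccos(0.4088) = 65.87°.

65.9°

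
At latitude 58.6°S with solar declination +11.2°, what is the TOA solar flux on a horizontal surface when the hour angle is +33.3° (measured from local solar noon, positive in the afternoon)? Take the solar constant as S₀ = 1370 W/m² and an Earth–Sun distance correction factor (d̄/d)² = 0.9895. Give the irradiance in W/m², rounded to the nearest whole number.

cos θ_z = sin(-58.6°) sin(11.2°) + cos(-58.6°) cos(11.2°) cos(33.30°) = -0.1658 + 0.4272 = 0.2614.
Top-of-atmosphere irradiance = S₀ (d̄/d)² cos θ_z = 1370 × 0.9895 × 0.2614 = 354.36 W/m².

354 W/m²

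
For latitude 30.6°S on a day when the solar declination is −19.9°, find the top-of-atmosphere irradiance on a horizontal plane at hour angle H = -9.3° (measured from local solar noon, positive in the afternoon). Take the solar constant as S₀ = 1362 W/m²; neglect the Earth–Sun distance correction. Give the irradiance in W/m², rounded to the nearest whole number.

cos θ_z = sin φ sin δ + cos φ cos δ cos H = (-0.5090)(-0.3404) + (0.8607)(0.9403)(0.9869) = 0.9720.
Top-of-atmosphere irradiance = S₀ cos θ_z = 1362 × 0.9720 = 1323.86 W/m².

1324 W/m²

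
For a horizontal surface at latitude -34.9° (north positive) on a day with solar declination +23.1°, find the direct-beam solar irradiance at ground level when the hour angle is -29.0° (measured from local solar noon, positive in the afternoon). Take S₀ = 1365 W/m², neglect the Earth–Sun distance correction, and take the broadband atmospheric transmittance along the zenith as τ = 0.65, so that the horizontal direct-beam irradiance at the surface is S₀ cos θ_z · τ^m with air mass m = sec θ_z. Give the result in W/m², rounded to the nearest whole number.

cos θ_z = sin(-34.9°) sin(23.1°) + cos(-34.9°) cos(23.1°) cos(-29.00°) = -0.2245 + 0.6598 = 0.4353.
Air mass m = 1/cos θ_z = 1/0.4353 = 2.297; τ^m = 0.65^2.297 = 0.3718.
Surface direct beam = 1365 × 0.4353 × 0.3718 = 220.92 W/m².

221 W/m²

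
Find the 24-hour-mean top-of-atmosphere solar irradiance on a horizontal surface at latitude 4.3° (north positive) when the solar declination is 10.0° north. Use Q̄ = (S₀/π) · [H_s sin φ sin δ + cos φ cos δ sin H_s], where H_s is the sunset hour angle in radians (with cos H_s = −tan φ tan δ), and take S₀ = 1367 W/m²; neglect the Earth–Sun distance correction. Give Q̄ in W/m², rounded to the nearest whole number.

−tan φ tan δ = −(0.0752)(0.1763) = -0.0133; H_s = arccos(-0.0133) = 90.76°. In radians, H_s = 1.5841.
H_s sin φ sin δ = 1.5841 × 0.0750 × 0.1736 = 0.0206.
cos φ cos δ sin H_s = 0.9972 × 0.9848 × 0.9999 = 0.9819.
Q̄ = (1367/π) × (0.0206 + 0.9819) = 435.13 × 1.0025 = 436.22 W/m².

436 W/m²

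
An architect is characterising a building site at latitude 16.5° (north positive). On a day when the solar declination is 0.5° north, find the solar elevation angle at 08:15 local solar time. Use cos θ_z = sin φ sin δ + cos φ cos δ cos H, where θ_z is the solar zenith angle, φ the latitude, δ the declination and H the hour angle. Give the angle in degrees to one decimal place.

Hour angle H = 15° × (8.25 − 12) = -56.25°.
cos θ_z = sin φ sin δ + cos φ cos δ cos H = (0.2840)(0.0087) + (0.9588)(1.0000)(0.5556) = 0.5352.
θ_z = arccos(0.5352) = 57.64°, so the elevation is 90° − 57.64° = 32.36°.

32.4°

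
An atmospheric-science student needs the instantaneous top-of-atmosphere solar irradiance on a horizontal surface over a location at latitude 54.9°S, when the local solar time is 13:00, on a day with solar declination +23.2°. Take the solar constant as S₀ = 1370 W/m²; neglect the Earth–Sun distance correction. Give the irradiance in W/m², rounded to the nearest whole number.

Hour angle H = 15° × (13 − 12) = 15.00°.
cos θ_z = sin φ sin δ + cos φ cos δ cos H = (-0.8181)(0.3939) + (0.5750)(0.9191)(0.9659) = 0.1882.
Top-of-atmosphere irradiance = S₀ cos θ_z = 1370 × 0.1882 = 257.83 W/m².

258 W/m²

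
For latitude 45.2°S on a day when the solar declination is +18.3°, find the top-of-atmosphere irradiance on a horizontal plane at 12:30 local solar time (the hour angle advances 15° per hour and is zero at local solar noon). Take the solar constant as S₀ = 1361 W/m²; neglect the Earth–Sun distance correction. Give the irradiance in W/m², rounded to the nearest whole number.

Hour angle H = 15° × (12.5 − 12) = 7.50°.
cos θ_z = sin φ sin δ + cos φ cos δ cos H = (-0.7096)(0.3140) + (0.7046)(0.9494)(0.9914) = 0.4404.
Top-of-atmosphere irradiance = S₀ cos θ_z = 1361 × 0.4404 = 599.38 W/m².

599 W/m²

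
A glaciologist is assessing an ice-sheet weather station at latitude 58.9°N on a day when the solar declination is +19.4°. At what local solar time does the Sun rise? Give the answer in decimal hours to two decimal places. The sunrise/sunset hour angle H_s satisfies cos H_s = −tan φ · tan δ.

cos H_s = −tan(58.9°) · tan(19.4°) = -0.5838, so H_s = arccos(-0.5838) = 125.72°.
Sunrise is at 12 − H_s/15 = 12 − 8.381 = 3.619 h local solar time.

3.62 h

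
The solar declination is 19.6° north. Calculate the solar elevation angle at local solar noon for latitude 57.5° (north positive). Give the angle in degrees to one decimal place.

At local solar noon the hour angle is zero, so the elevation is 90° − |φ − δ| = 90° − |57.5° − (19.6°)| = 90° − 37.9° = 52.1°.

52.1°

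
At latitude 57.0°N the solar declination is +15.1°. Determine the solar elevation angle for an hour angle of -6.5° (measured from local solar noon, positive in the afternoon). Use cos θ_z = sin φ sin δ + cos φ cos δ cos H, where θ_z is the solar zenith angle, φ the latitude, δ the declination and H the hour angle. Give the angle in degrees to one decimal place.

cos θ_z = sin(57.0°) sin(15.1°) + cos(57.0°) cos(15.1°) cos(-6.50°) = 0.2185 + 0.5225 = 0.7410.
θ_z = arccos(0.7410) = 42.18°, so the elevation is 90° − 42.18° = 47.82°.

47.8°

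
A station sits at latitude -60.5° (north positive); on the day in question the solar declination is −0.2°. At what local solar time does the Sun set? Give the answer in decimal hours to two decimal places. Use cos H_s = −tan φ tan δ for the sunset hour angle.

18.02 h

−tan φ tan δ = −(-1.7675)(-0.0035) = -0.0062; H_s = arccos(-0.0062) = 90.36°.
Sunset is at 12 + H_s/15 = 12 + 6.024 = 18.024 h local solar time.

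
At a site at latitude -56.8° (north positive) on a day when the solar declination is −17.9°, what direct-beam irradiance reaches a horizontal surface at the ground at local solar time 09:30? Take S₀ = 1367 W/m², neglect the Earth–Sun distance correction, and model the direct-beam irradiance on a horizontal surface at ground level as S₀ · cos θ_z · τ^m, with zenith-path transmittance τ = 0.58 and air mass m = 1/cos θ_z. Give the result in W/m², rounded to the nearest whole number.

Hour angle H = 15° × (9.5 − 12) = -37.50°.
cos θ_z = sin(-56.8°) sin(-17.9°) + cos(-56.8°) cos(-17.9°) cos(-37.50°) = 0.2572 + 0.4134 = 0.6706.
Air mass m = 1/cos θ_z = 1/0.6706 = 1.491; τ^m = 0.58^1.491 = 0.4439.
Surface direct beam = 1367 × 0.6706 × 0.4439 = 406.93 W/m².

407 W/m²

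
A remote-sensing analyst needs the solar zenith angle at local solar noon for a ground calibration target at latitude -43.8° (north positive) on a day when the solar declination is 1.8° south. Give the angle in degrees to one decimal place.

At local solar noon the hour angle is zero, so the zenith angle is |φ − δ| = |-43.8° − (-1.8°)| = 42.0°.

42.0°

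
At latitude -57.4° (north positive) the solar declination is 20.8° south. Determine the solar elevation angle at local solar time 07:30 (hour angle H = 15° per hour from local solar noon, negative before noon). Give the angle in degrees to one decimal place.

Hour angle H = 15° × (7.5 − 12) = -67.50°.
cos θ_z = sin φ sin δ + cos φ cos δ cos H = (-0.8425)(-0.3551) + (0.5388)(0.9348)(0.3827) = 0.4919.
θ_z = arccos(0.4919) = 60.53°, so the elevation is 90° − 60.53° = 29.47°.

29.5°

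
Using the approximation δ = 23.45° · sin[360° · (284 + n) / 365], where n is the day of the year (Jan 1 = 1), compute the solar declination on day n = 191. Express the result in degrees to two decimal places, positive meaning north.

360 × (284 + 191) / 365 = 468.493°; sin(468.493°) = 0.9484.
δ = 23.45 × 0.9484 = 22.240° ≈ +22.24°.

+22.24°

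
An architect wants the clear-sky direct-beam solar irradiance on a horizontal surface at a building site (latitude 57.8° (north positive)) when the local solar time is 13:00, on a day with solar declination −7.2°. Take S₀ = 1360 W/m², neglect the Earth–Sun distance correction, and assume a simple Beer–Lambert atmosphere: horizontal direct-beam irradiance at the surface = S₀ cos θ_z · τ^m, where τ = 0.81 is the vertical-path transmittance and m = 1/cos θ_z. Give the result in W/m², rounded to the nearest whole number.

Hour angle H = 15° × (13 − 12) = 15.00°.
cos θ_z = sin φ sin δ + cos φ cos δ cos H = (0.8462)(-0.1253) + (0.5329)(0.9921)(0.9659) = 0.4046.
Air mass m = 1/cos θ_z = 1/0.4046 = 2.472; τ^m = 0.81^2.472 = 0.5940.
Surface direct beam = 1360 × 0.4046 × 0.5940 = 326.85 W/m².

327 W/m²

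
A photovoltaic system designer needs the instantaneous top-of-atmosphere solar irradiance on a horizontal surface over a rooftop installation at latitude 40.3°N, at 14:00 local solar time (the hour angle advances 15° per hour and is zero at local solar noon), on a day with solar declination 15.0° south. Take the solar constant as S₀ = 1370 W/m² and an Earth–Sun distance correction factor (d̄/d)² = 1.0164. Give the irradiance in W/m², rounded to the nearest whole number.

Hour angle H = 15° × (14 − 12) = 30.00°.
cos θ_z = sin(40.3°) sin(-15.0°) + cos(40.3°) cos(-15.0°) cos(30.00°) = -0.1674 + 0.6380 = 0.4706.
Top-of-atmosphere irradiance = S₀ (d̄/d)² cos θ_z = 1370 × 1.0164 × 0.4706 = 655.30 W/m².

655 W/m²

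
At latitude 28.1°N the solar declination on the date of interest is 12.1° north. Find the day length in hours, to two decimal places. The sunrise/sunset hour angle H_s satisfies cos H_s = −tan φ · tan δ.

12.88 hours

−tan φ tan δ = −(0.5340)(0.2144) = -0.1145; H_s = arccos(-0.1145) = 96.57°.
Day length = 2 H_s / 15° h⁻¹ = 193.14° / 15 = 12.876 h.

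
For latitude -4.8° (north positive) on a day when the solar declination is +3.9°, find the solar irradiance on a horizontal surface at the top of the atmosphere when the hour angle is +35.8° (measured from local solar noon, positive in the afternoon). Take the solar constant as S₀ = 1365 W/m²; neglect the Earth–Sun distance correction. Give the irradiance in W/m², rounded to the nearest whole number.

1093 W/m²

cos θ_z = sin φ sin δ + cos φ cos δ cos H = (-0.0837)(0.0680) + (0.9965)(0.9977)(0.8111) = 0.8007.
Top-of-atmosphere irradiance = S₀ cos θ_z = 1365 × 0.8007 = 1092.96 W/m².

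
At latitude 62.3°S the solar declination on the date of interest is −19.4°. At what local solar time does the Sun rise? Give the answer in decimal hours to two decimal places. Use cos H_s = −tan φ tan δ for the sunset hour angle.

3.19 h

−tan φ tan δ = −(-1.9047)(-0.3522) = -0.6708; H_s = arccos(-0.6708) = 132.13°.
Sunrise is at 12 − H_s/15 = 12 − 8.809 = 3.191 h local solar time.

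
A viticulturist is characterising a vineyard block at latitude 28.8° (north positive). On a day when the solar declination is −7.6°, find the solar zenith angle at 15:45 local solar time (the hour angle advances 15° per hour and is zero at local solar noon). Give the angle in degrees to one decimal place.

65.2°

Hour angle H = 15° × (15.75 − 12) = 56.25°.
cos θ_z = sin φ sin δ + cos φ cos δ cos H = (0.4818)(-0.1323) + (0.8763)(0.9912)(0.5556) = 0.4188.
θ_z = arccos(0.4188) = 65.24°.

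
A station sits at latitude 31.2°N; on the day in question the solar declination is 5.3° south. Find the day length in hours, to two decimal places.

11.57 hours

−tan φ tan δ = −(0.6056)(-0.0928) = 0.0562; H_s = arccos(0.0562) = 86.78°.
Day length = 2 H_s / 15° h⁻¹ = 173.56° / 15 = 11.571 h.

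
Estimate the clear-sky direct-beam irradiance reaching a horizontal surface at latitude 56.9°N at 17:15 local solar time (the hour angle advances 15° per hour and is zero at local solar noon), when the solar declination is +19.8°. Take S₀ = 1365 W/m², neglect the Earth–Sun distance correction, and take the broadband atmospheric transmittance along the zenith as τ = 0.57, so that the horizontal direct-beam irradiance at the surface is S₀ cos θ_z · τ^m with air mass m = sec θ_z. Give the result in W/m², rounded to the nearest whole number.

121 W/m²

Hour angle H = 15° × (17.25 − 12) = 78.75°.
With φ = 56.9°, δ = 19.8°, H = 78.75°: sin φ sin δ = 0.2838, cos φ cos δ cos H = 0.1002, so cos θ_z = 0.3840.
Air mass m = 1/cos θ_z = 1/0.3840 = 2.604; τ^m = 0.57^2.604 = 0.2314.
Surface direct beam = 1365 × 0.3840 × 0.2314 = 121.29 W/m².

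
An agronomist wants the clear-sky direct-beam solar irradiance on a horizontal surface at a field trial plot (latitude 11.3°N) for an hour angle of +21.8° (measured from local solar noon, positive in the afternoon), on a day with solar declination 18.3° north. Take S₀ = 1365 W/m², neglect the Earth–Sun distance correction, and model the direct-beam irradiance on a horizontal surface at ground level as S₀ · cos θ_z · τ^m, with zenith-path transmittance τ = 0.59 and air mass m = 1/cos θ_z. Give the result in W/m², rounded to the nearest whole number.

715 W/m²

cos θ_z = sin(11.3°) sin(18.3°) + cos(11.3°) cos(18.3°) cos(21.80°) = 0.0615 + 0.8644 = 0.9259.
Air mass m = 1/cos θ_z = 1/0.9259 = 1.080; τ^m = 0.59^1.080 = 0.5656.
Surface direct beam = 1365 × 0.9259 × 0.5656 = 714.84 W/m².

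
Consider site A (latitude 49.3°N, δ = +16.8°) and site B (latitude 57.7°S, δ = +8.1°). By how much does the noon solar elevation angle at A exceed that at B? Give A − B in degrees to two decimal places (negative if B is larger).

A: 90° − |49.3 − (16.8)| = 57.50°.
B: 90° − |-57.7 − (8.1)| = 24.20°.
A − B = 57.50 − 24.20 = 33.30°.

+33.30°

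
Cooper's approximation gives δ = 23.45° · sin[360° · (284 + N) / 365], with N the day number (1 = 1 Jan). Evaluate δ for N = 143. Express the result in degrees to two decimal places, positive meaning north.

360 × (284 + 143) / 365 = 421.151°; sin(421.151°) = 0.8759.
δ = 23.45 × 0.8759 = 20.540° ≈ +20.54°.

+20.54°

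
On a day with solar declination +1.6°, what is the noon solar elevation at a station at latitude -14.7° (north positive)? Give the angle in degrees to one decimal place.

73.7°

At local solar noon the hour angle is zero, so the elevation is 90° − |φ − δ| = 90° − |-14.7° − (1.6°)| = 90° − 16.3° = 73.7°.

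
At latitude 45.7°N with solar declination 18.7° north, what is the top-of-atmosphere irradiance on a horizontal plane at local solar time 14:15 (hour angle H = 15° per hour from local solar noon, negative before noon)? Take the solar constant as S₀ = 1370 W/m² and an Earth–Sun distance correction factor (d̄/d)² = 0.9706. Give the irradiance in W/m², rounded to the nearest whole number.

Hour angle H = 15° × (14.25 − 12) = 33.75°.
With φ = 45.7°, δ = 18.7°, H = 33.75°: sin φ sin δ = 0.2295, cos φ cos δ cos H = 0.5501, so cos θ_z = 0.7796.
Top-of-atmosphere irradiance = S₀ (d̄/d)² cos θ_z = 1370 × 0.9706 × 0.7796 = 1036.65 W/m².

1037 W/m²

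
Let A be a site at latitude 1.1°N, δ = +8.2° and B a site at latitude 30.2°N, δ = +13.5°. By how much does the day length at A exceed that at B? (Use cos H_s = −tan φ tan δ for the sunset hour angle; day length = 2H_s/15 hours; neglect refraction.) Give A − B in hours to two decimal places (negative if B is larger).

A: H_s = arccos(−tan 1.1° · tan 8.2°) = 90.16°, so 2H_s/15 = 12.0213 h.
B: H_s = arccos(−tan 30.2° · tan 13.5°) = 98.03°, so 2H_s/15 = 13.0707 h.
A − B = 12.0213 − 13.0707 = -1.0494 h.

-1.05 h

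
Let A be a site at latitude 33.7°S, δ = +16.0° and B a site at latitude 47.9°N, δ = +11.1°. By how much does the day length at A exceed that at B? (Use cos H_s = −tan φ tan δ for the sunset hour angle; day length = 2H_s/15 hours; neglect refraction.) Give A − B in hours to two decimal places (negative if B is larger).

-3.14 h

A: H_s = arccos(−tan -33.7° · tan 16.0°) = 78.98°, so 2H_s/15 = 10.5307 h.
B: H_s = arccos(−tan 47.9° · tan 11.1°) = 102.54°, so 2H_s/15 = 13.6720 h.
A − B = 10.5307 − 13.6720 = -3.1413 h.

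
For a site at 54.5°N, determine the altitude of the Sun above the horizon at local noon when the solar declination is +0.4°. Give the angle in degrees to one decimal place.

At local solar noon the hour angle is zero, so the elevation is 90° − |φ − δ| = 90° − |54.5° − (0.4°)| = 90° − 54.1° = 35.9°.

35.9°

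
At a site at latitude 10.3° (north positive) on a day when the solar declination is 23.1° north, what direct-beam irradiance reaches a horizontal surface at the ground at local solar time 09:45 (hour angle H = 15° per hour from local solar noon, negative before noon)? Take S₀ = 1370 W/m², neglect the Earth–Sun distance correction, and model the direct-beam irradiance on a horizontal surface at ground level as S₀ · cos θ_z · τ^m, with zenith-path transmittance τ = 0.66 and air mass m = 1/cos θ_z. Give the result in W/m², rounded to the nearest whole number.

680 W/m²

Hour angle H = 15° × (9.75 − 12) = -33.75°.
With φ = 10.3°, δ = 23.1°, H = -33.75°: sin φ sin δ = 0.0702, cos φ cos δ cos H = 0.7525, so cos θ_z = 0.8227.
Air mass m = 1/cos θ_z = 1/0.8227 = 1.216; τ^m = 0.66^1.216 = 0.6033.
Surface direct beam = 1370 × 0.8227 × 0.6033 = 679.98 W/m².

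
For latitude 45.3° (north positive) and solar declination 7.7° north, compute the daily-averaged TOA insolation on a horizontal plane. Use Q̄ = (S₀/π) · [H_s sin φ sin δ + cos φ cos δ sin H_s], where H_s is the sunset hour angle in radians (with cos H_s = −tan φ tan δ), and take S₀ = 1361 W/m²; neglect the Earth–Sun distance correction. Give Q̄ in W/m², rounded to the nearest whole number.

370 W/m²

cos H_s = −tan(45.3°) · tan(7.7°) = -0.1366, so H_s = arccos(-0.1366) = 97.85°. In radians, H_s = 1.7078.
H_s sin φ sin δ = 1.7078 × 0.7108 × 0.1340 = 0.1627.
cos φ cos δ sin H_s = 0.7034 × 0.9910 × 0.9906 = 0.6905.
Q̄ = (1361/π) × (0.1627 + 0.6905) = 433.22 × 0.8532 = 369.62 W/m².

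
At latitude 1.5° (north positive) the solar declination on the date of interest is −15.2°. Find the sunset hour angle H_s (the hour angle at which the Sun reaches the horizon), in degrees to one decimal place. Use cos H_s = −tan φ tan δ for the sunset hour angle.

cos H_s = −tan(1.5°) · tan(-15.2°) = 0.0071, so H_s = arccos(0.0071) = 89.59°.

89.6°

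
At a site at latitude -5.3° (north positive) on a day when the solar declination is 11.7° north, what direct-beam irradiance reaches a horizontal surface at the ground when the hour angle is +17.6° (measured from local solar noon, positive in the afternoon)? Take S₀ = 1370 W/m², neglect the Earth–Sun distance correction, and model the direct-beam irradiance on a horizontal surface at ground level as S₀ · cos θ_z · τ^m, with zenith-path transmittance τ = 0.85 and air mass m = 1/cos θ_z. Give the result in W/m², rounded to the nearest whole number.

1044 W/m²

cos θ_z = sin(-5.3°) sin(11.7°) + cos(-5.3°) cos(11.7°) cos(17.60°) = -0.0187 + 0.9294 = 0.9107.
Air mass m = 1/cos θ_z = 1/0.9107 = 1.098; τ^m = 0.85^1.098 = 0.8366.
Surface direct beam = 1370 × 0.9107 × 0.8366 = 1043.79 W/m².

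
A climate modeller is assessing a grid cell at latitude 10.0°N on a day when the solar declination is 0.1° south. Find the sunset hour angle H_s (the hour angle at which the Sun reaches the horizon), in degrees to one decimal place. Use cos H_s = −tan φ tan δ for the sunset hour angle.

90.0°

The sunset hour angle satisfies cos H_s = −tan φ tan δ = 0.0003, giving H_s = 89.98°.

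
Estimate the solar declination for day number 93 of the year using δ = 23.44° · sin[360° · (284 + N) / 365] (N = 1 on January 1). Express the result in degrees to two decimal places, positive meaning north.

360 × (284 + 93) / 365 = 371.836°; sin(371.836°) = 0.2051.
δ = 23.44 × 0.2051 = 4.808° ≈ +4.81°.

+4.81°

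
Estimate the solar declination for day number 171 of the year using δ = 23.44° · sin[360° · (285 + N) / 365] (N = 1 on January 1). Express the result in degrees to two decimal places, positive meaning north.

+23.44°

360 × (285 + 171) / 365 = 449.753°; sin(449.753°) = 1.0000.
δ = 23.44 × 1.0000 = 23.440° ≈ +23.44°.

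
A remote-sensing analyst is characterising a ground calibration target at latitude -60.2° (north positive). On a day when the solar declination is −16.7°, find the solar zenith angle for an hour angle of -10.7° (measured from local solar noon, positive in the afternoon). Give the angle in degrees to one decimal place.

cos θ_z = sin φ sin δ + cos φ cos δ cos H = (-0.8678)(-0.2874) + (0.4970)(0.9578)(0.9826) = 0.7171.
θ_z = arccos(0.7171) = 44.18°.

44.2°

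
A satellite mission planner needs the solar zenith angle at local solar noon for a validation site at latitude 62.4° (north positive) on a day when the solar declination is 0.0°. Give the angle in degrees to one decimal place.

62.4°

At local solar noon the hour angle is zero, so the zenith angle is |φ − δ| = |62.4° − (0.0°)| = 62.4°.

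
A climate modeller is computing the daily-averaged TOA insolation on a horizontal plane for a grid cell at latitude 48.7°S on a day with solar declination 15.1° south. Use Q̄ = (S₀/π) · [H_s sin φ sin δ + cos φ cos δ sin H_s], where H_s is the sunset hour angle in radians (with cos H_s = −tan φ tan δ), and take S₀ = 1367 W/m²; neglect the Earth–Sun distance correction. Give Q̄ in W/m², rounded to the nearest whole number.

424 W/m²

The sunset hour angle satisfies cos H_s = −tan φ tan δ = -0.3071, giving H_s = 107.88°. In radians, H_s = 1.8829.
H_s sin φ sin δ = 1.8829 × -0.7513 × -0.2605 = 0.3685.
cos φ cos δ sin H_s = 0.6600 × 0.9655 × 0.9517 = 0.6065.
Q̄ = (1367/π) × (0.3685 + 0.6065) = 435.13 × 0.9750 = 424.25 W/m².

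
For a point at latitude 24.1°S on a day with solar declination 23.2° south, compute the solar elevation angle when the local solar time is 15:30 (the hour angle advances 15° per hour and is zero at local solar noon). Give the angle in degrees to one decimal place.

Hour angle H = 15° × (15.5 − 12) = 52.50°.
With φ = -24.1°, δ = -23.2°, H = 52.50°: sin φ sin δ = 0.1609, cos φ cos δ cos H = 0.5108, so cos θ_z = 0.6717.
θ_z = arccos(0.6717) = 47.80°, so the elevation is 90° − 47.80° = 42.20°.

42.2°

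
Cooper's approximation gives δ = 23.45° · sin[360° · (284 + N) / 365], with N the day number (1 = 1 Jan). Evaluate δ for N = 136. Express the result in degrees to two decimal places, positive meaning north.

+19.03°

360 × (284 + 136) / 365 = 414.247°; sin(414.247°) = 0.8115.
δ = 23.45 × 0.8115 = 19.030° ≈ +19.03°.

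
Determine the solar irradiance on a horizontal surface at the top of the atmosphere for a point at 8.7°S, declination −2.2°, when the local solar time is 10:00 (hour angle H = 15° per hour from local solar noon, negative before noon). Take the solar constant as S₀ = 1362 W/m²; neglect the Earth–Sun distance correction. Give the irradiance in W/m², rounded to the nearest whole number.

Hour angle H = 15° × (10 − 12) = -30.00°.
With φ = -8.7°, δ = -2.2°, H = -30.00°: sin φ sin δ = 0.0058, cos φ cos δ cos H = 0.8554, so cos θ_z = 0.8612.
Top-of-atmosphere irradiance = S₀ cos θ_z = 1362 × 0.8612 = 1172.95 W/m².

1173 W/m²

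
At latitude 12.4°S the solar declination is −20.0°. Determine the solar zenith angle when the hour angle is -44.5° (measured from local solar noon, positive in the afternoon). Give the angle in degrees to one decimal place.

cos θ_z = sin φ sin δ + cos φ cos δ cos H = (-0.2147)(-0.3420) + (0.9767)(0.9397)(0.7133) = 0.7281.
θ_z = arccos(0.7281) = 43.27°.

43.3°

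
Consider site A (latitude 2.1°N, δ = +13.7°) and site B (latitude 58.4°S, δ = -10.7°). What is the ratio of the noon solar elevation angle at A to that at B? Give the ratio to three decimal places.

1.853

A: 90° − |2.1 − (13.7)| = 78.40°.
B: 90° − |-58.4 − (-10.7)| = 42.30°.
Ratio A/B = 78.4000 / 42.3000 = 1.8534.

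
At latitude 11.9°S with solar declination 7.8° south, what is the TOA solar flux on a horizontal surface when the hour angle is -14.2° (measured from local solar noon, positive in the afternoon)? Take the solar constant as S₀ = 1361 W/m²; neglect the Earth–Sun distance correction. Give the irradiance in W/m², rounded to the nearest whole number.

1317 W/m²

cos θ_z = sin φ sin δ + cos φ cos δ cos H = (-0.2062)(-0.1357) + (0.9785)(0.9907)(0.9694) = 0.9677.
Top-of-atmosphere irradiance = S₀ cos θ_z = 1361 × 0.9677 = 1317.04 W/m².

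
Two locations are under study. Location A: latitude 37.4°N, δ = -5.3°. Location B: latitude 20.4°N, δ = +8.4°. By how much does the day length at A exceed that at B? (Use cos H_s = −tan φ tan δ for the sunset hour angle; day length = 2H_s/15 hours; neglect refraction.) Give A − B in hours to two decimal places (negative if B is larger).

-0.96 h

A: H_s = arccos(−tan 37.4° · tan -5.3°) = 85.93°, so 2H_s/15 = 11.4573 h.
B: H_s = arccos(−tan 20.4° · tan 8.4°) = 93.15°, so 2H_s/15 = 12.4200 h.
A − B = 11.4573 − 12.4200 = -0.9627 h.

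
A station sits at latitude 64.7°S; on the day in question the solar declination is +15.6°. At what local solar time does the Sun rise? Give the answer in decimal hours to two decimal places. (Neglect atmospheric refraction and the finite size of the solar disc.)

8.41 h

The sunset hour angle satisfies cos H_s = −tan φ tan δ = 0.5907, giving H_s = 53.79°.
Sunrise is at 12 − H_s/15 = 12 − 3.586 = 8.414 h local solar time.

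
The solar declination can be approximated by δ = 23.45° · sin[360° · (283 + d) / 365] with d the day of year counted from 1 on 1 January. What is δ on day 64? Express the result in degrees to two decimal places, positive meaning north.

360 × (283 + 64) / 365 = 342.247°; sin(342.247°) = -0.3049.
δ = 23.45 × -0.3049 = -7.150° ≈ -7.15°.

-7.15°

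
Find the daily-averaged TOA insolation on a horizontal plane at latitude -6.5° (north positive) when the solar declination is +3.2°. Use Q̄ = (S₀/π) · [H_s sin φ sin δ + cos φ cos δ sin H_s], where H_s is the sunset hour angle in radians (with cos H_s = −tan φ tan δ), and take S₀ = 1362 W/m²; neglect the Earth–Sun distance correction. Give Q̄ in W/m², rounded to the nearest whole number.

426 W/m²

cos H_s = −tan(-6.5°) · tan(3.2°) = 0.0064, so H_s = arccos(0.0064) = 89.63°. In radians, H_s = 1.5643.
H_s sin φ sin δ = 1.5643 × -0.1132 × 0.0558 = -0.0099.
cos φ cos δ sin H_s = 0.9936 × 0.9984 × 1.0000 = 0.9920.
Q̄ = (1362/π) × (-0.0099 + 0.9920) = 433.54 × 0.9821 = 425.78 W/m².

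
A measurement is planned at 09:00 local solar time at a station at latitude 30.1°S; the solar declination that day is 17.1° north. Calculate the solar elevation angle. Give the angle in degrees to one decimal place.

Hour angle H = 15° × (9 − 12) = -45.00°.
cos θ_z = sin φ sin δ + cos φ cos δ cos H = (-0.5015)(0.2940) + (0.8652)(0.9558)(0.7071) = 0.4373.
θ_z = arccos(0.4373) = 64.07°, so the elevation is 90° − 64.07° = 25.93°.

25.9°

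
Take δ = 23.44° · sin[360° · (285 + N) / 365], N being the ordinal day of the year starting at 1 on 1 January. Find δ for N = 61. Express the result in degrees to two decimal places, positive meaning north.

360 × (285 + 61) / 365 = 341.260°; sin(341.260°) = -0.3213.
δ = 23.44 × -0.3213 = -7.531° ≈ -7.53°.

-7.53°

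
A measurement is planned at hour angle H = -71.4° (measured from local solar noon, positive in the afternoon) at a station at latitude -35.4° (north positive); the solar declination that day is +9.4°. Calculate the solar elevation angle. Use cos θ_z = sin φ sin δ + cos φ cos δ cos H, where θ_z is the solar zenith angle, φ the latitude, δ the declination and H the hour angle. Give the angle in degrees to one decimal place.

cos θ_z = sin(-35.4°) sin(9.4°) + cos(-35.4°) cos(9.4°) cos(-71.40°) = -0.0946 + 0.2565 = 0.1619.
θ_z = arccos(0.1619) = 80.68°, so the elevation is 90° − 80.68° = 9.32°.

9.3°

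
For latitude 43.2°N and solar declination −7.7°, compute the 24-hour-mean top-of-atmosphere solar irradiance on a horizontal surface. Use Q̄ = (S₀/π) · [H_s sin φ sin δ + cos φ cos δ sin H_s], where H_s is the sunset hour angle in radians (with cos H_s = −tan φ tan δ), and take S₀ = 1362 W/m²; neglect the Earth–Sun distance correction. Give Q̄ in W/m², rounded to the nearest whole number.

The sunset hour angle satisfies cos H_s = −tan φ tan δ = 0.1270, giving H_s = 82.70°. In radians, H_s = 1.4434.
H_s sin φ sin δ = 1.4434 × 0.6845 × -0.1340 = -0.1324.
cos φ cos δ sin H_s = 0.7290 × 0.9910 × 0.9919 = 0.7166.
Q̄ = (1362/π) × (-0.1324 + 0.7166) = 433.54 × 0.5842 = 253.27 W/m².

253 W/m²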